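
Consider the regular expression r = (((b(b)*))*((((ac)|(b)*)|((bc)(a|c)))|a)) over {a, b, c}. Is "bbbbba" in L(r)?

Split as bbbbb·a: ((b(b)*))* matches bbbbb and ((((ac)|(b)*)|((bc)(a|c)))|a) matches a.

yes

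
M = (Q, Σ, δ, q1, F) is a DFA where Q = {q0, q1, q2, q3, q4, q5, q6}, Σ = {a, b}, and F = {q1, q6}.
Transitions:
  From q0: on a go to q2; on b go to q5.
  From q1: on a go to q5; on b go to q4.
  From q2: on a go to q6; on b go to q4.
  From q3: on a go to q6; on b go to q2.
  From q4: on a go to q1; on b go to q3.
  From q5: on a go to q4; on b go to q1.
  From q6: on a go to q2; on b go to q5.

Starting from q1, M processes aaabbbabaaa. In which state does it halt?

q1 --a--> q5
q5 --a--> q4
q4 --a--> q1
q1 --b--> q4
q4 --b--> q3
q3 --b--> q2
q2 --a--> q6
q6 --b--> q5
q5 --a--> q4
q4 --a--> q1
q1 --a--> q5

q5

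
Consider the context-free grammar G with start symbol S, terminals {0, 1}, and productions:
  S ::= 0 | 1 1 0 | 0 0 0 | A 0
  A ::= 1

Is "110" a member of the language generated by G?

S ⇒ 110

yes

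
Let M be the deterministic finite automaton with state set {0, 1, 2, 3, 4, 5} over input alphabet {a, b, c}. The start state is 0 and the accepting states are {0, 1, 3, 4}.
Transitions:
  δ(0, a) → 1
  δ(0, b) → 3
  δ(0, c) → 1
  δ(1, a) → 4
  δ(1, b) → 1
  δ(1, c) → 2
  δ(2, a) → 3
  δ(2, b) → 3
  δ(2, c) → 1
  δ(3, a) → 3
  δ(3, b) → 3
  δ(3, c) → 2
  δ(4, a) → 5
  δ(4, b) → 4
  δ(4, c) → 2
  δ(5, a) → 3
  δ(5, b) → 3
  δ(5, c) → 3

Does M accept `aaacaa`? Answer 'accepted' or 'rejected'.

0 --a--> 1
1 --a--> 4
4 --a--> 5
5 --c--> 3
3 --a--> 3
3 --a--> 3
End in state 3, which is an accepting state.

accepted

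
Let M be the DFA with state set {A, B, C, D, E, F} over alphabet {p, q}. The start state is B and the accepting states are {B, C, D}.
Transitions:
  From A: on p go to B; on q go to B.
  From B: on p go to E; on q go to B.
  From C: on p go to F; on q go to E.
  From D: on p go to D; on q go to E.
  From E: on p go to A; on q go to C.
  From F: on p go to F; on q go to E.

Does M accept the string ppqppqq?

B --p--> E
E --p--> A
A --q--> B
B --p--> E
E --p--> A
A --q--> B
B --q--> B
End in state B, which is an accepting state.

accepted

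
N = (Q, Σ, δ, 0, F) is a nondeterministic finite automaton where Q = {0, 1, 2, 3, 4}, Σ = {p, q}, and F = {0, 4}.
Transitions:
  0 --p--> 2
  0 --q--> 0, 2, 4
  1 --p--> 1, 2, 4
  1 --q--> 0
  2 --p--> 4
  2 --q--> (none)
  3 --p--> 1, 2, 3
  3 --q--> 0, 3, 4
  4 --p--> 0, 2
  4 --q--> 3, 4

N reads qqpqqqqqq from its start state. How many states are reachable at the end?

Start: {0}
read q: {0, 2, 4}
read q: {0, 2, 3, 4}
read p: {0, 1, 2, 3, 4}
read q: {0, 2, 3, 4}
read q: {0, 2, 3, 4}
read q: {0, 2, 3, 4}
read q: {0, 2, 3, 4}
read q: {0, 2, 3, 4}
read q: {0, 2, 3, 4}
Final reachable set {0, 2, 3, 4} has 4 states.

4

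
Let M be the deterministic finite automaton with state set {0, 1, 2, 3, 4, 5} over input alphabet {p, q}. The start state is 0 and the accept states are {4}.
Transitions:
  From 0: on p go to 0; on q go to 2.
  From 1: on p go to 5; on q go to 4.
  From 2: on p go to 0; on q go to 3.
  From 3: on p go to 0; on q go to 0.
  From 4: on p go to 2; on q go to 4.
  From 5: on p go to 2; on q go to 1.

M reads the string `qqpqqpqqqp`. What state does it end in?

0

0 --q--> 2
2 --q--> 3
3 --p--> 0
0 --q--> 2
2 --q--> 3
3 --p--> 0
0 --q--> 2
2 --q--> 3
3 --q--> 0
0 --p--> 0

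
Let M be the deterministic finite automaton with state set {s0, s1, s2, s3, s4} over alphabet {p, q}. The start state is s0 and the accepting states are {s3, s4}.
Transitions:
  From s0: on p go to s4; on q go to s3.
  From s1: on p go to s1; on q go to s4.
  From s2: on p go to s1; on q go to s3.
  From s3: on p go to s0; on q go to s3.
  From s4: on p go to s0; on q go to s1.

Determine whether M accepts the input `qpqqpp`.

s0 --q--> s3
s3 --p--> s0
s0 --q--> s3
s3 --q--> s3
s3 --p--> s0
s0 --p--> s4
End in state s4, which is an accepting state.

accepted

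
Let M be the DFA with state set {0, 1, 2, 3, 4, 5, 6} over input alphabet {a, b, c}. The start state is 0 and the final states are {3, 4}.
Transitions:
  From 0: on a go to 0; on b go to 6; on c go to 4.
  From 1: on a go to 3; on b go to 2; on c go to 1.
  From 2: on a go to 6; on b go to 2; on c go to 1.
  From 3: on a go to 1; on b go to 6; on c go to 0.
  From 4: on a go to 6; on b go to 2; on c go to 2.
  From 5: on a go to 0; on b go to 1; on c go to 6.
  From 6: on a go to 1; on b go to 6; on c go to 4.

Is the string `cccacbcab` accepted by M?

0 --c--> 4
4 --c--> 2
2 --c--> 1
1 --a--> 3
3 --c--> 0
0 --b--> 6
6 --c--> 4
4 --a--> 6
6 --b--> 6
End in state 6, which is not an accepting state.

rejected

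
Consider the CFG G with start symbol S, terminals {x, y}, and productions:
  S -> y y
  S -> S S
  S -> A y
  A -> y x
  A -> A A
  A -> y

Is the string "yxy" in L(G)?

S ⇒ Ay ⇒ yxy

yes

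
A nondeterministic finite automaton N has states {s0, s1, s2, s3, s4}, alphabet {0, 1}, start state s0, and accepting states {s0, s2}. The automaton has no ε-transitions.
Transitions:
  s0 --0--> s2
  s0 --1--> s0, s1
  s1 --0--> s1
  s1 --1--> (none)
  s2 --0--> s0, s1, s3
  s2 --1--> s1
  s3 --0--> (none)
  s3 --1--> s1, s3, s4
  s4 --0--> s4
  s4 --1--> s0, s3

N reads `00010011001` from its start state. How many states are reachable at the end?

Start: {s0}
read 0: {s2}
read 0: {s0, s1, s3}
read 0: {s1, s2}
read 1: {s1}
read 0: {s1}
read 0: {s1}
read 1: {}
The reachable set is empty and stays empty for the remaining 4 symbols.
Final reachable set {} has 0 states.

0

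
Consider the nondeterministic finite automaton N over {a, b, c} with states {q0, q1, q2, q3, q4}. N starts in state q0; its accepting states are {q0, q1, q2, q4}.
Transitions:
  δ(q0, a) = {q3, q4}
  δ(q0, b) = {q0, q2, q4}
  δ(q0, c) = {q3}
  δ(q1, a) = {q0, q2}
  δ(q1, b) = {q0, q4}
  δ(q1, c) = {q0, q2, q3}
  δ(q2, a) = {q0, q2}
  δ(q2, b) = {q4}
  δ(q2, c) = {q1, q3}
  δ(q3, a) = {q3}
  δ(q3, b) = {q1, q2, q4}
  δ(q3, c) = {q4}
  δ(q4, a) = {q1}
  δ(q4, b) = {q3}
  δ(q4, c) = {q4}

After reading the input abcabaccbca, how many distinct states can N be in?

5

Start: {q0}
read a: {q3, q4}
read b: {q1, q2, q3, q4}
read c: {q0, q1, q2, q3, q4}
read a: {q0, q1, q2, q3, q4}
read b: {q0, q1, q2, q3, q4}
read a: {q0, q1, q2, q3, q4}
read c: {q0, q1, q2, q3, q4}
read c: {q0, q1, q2, q3, q4}
read b: {q0, q1, q2, q3, q4}
read c: {q0, q1, q2, q3, q4}
read a: {q0, q1, q2, q3, q4}
Final reachable set {q0, q1, q2, q3, q4} has 5 states.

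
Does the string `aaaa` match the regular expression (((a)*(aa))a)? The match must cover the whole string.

yes

Split as aaa·a: ((a)*(aa)) matches aaa and a matches a.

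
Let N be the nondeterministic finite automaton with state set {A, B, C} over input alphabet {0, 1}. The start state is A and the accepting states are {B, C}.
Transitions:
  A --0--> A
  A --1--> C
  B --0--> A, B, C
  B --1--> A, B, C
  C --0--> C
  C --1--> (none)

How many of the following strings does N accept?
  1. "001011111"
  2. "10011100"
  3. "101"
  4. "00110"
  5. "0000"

0

"001011111": rejected
"10011100": rejected
"101": rejected
"00110": rejected
"0000": rejected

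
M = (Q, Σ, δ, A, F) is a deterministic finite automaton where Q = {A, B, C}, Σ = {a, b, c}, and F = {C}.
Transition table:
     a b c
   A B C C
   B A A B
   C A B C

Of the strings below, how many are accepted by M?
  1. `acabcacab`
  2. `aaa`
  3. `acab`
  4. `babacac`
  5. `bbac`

`acabcacab`: accepted
`aaa`: rejected
`acab`: accepted
`babacac`: accepted
`bbac`: accepted

4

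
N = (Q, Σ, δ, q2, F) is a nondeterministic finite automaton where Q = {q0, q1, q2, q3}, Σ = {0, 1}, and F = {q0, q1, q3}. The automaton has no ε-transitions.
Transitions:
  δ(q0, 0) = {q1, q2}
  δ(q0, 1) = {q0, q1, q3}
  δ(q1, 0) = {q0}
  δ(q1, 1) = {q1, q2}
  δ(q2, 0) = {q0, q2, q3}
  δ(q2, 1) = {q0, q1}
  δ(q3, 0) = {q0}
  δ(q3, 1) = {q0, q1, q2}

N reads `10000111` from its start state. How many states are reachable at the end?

4

Start: {q2}
read 1: {q0, q1}
read 0: {q0, q1, q2}
read 0: {q0, q1, q2, q3}
read 0: {q0, q1, q2, q3}
read 0: {q0, q1, q2, q3}
read 1: {q0, q1, q2, q3}
read 1: {q0, q1, q2, q3}
read 1: {q0, q1, q2, q3}
Final reachable set {q0, q1, q2, q3} has 4 states.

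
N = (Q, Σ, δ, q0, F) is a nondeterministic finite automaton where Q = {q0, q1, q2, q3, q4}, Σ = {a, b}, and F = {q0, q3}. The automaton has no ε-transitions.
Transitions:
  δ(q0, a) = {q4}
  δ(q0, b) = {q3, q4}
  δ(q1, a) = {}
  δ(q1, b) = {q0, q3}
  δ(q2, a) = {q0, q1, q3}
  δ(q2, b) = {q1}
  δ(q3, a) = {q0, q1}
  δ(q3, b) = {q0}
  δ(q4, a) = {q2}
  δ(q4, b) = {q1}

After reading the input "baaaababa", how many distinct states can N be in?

4

Start: {q0}
read b: {q3, q4}
read a: {q0, q1, q2}
read a: {q0, q1, q3, q4}
read a: {q0, q1, q2, q4}
read a: {q0, q1, q2, q3, q4}
read b: {q0, q1, q3, q4}
read a: {q0, q1, q2, q4}
read b: {q0, q1, q3, q4}
read a: {q0, q1, q2, q4}
Final reachable set {q0, q1, q2, q4} has 4 states.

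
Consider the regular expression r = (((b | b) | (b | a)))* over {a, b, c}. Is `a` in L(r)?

yes

Split into 1 piece a; each matches ((b|b)|(b|a)).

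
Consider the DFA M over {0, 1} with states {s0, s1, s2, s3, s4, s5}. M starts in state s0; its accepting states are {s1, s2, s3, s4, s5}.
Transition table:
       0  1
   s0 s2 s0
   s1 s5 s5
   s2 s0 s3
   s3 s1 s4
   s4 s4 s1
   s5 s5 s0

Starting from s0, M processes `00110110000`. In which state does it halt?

s0 --0--> s2
s2 --0--> s0
s0 --1--> s0
s0 --1--> s0
s0 --0--> s2
s2 --1--> s3
s3 --1--> s4
s4 --0--> s4
s4 --0--> s4
s4 --0--> s4
s4 --0--> s4

s4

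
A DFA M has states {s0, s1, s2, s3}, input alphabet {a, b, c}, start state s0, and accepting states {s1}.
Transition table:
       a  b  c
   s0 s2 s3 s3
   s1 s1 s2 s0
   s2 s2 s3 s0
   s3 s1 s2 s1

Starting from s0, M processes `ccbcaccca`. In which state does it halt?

s0 --c--> s3
s3 --c--> s1
s1 --b--> s2
s2 --c--> s0
s0 --a--> s2
s2 --c--> s0
s0 --c--> s3
s3 --c--> s1
s1 --a--> s1

s1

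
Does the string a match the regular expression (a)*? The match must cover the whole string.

Split into 1 piece a; each matches a.

yes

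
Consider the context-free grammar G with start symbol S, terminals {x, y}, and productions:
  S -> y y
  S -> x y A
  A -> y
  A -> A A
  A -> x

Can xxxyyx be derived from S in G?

no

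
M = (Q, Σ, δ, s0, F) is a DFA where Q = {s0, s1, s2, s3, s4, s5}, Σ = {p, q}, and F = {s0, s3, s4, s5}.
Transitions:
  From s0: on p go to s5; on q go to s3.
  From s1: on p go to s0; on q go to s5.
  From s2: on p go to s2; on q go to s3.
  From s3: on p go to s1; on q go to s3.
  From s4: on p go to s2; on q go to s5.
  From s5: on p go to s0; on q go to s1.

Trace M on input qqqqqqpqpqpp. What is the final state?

s0 --q--> s3
s3 --q--> s3
s3 --q--> s3
s3 --q--> s3
s3 --q--> s3
s3 --q--> s3
s3 --p--> s1
s1 --q--> s5
s5 --p--> s0
s0 --q--> s3
s3 --p--> s1
s1 --p--> s0

s0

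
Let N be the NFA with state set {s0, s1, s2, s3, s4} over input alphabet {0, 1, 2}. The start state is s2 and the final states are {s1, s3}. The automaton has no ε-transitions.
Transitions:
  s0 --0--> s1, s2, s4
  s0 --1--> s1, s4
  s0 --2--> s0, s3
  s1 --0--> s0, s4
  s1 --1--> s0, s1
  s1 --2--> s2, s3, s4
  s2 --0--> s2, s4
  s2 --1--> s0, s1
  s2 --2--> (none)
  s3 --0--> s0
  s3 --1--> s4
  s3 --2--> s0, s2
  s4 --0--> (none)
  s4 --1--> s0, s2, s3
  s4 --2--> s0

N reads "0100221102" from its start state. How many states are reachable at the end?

4

Start: {s2}
read 0: {s2, s4}
read 1: {s0, s1, s2, s3}
read 0: {s0, s1, s2, s4}
read 0: {s0, s1, s2, s4}
read 2: {s0, s2, s3, s4}
read 2: {s0, s2, s3}
read 1: {s0, s1, s4}
read 1: {s0, s1, s2, s3, s4}
read 0: {s0, s1, s2, s4}
read 2: {s0, s2, s3, s4}
Final reachable set {s0, s2, s3, s4} has 4 states.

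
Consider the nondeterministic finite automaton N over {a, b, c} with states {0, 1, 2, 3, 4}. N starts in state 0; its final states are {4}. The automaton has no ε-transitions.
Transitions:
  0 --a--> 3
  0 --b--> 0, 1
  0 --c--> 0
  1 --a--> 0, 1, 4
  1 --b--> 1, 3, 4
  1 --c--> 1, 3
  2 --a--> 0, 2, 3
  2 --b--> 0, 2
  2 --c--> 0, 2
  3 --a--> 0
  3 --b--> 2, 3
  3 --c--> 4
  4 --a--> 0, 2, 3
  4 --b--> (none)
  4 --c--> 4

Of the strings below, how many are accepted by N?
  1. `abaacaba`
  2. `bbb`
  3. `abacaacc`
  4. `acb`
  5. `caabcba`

4

`abaacaba`: accepted
`bbb`: accepted
`abacaacc`: accepted
`acb`: rejected
`caabcba`: accepted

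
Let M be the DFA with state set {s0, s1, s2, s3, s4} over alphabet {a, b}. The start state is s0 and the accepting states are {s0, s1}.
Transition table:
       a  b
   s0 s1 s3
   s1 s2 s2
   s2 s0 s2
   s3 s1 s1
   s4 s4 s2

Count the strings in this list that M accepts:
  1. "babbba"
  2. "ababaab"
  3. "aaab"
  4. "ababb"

"babbba": accepted
"ababaab": rejected
"aaab": rejected
"ababb": accepted

2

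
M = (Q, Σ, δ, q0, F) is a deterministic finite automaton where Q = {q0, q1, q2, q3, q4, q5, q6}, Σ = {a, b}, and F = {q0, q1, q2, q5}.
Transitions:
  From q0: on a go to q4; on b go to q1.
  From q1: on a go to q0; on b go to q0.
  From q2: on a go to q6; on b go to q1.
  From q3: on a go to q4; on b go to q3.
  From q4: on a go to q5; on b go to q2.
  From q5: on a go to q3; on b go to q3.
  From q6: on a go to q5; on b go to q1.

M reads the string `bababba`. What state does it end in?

q4

q0 --b--> q1
q1 --a--> q0
q0 --b--> q1
q1 --a--> q0
q0 --b--> q1
q1 --b--> q0
q0 --a--> q4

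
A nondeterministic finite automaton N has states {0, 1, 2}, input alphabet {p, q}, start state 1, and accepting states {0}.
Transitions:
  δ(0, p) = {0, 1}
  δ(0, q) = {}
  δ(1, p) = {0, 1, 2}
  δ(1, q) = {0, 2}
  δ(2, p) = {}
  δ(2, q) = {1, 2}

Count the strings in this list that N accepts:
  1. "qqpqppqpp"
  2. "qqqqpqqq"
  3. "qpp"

"qqpqppqpp": accepted
"qqqqpqqq": accepted
"qpp": accepted

3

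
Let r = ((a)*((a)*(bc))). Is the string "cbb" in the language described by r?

no

No split of cbb into u·v has (a)* matching u and ((a)*(bc)) matching v.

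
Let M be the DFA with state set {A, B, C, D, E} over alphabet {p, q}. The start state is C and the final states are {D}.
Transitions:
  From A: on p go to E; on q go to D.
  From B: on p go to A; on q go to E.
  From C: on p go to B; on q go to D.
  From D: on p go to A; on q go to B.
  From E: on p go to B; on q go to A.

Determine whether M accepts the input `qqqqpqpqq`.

accepted

C --q--> D
D --q--> B
B --q--> E
E --q--> A
A --p--> E
E --q--> A
A --p--> E
E --q--> A
A --q--> D
End in state D, which is an accepting state.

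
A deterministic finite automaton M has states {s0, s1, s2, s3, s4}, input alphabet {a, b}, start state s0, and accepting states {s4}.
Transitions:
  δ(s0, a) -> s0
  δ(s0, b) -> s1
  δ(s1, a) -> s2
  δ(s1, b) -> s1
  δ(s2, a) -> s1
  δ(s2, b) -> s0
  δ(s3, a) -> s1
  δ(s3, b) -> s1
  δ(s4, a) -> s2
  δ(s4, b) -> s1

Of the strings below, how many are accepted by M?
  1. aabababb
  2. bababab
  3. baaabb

aabababb: rejected
bababab: rejected
baaabb: rejected

0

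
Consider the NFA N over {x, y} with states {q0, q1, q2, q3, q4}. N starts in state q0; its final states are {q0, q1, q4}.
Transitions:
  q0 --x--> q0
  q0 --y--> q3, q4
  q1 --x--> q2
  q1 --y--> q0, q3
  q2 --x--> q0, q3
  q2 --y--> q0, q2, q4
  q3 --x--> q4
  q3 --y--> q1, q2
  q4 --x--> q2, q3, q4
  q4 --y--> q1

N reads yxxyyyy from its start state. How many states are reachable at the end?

Start: {q0}
read y: {q3, q4}
read x: {q2, q3, q4}
read x: {q0, q2, q3, q4}
read y: {q0, q1, q2, q3, q4}
read y: {q0, q1, q2, q3, q4}
read y: {q0, q1, q2, q3, q4}
read y: {q0, q1, q2, q3, q4}
Final reachable set {q0, q1, q2, q3, q4} has 5 states.

5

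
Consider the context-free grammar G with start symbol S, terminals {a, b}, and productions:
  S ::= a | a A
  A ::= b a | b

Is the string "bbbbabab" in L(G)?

no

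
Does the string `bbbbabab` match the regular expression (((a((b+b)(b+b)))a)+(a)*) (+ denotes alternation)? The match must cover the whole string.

Neither ((a((b+b)(b+b)))a) nor (a)* matches bbbbabab.

no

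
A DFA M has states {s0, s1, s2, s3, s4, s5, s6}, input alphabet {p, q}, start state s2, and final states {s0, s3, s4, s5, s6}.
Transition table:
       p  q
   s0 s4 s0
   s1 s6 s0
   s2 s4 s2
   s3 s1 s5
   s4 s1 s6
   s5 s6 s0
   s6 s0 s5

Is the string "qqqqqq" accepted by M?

rejected

s2 --q--> s2
s2 --q--> s2
s2 --q--> s2
s2 --q--> s2
s2 --q--> s2
s2 --q--> s2
End in state s2, which is not an accepting state.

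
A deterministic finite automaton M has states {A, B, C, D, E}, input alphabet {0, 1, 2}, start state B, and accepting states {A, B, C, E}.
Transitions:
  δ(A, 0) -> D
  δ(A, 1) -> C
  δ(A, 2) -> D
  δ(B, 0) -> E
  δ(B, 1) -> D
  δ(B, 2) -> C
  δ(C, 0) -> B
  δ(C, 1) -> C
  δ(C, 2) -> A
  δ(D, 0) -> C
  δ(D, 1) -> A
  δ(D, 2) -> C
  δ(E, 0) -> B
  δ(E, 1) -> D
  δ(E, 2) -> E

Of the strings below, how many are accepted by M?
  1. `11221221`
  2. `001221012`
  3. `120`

3

`11221221`: accepted
`001221012`: accepted
`120`: accepted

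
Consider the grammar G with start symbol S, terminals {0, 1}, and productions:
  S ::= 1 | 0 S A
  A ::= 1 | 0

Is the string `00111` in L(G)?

yes

S ⇒ 0SA ⇒ 00SAA ⇒ 001AA ⇒ 0011A ⇒ 00111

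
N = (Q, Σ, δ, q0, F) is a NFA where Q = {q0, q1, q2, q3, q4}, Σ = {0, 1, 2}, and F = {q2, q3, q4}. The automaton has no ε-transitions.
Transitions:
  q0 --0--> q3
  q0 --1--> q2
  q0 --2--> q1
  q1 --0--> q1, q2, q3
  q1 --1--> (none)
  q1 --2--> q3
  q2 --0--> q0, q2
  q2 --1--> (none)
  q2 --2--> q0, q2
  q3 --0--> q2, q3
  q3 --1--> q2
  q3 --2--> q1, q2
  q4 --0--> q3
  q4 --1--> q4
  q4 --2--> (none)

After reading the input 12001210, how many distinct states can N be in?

Start: {q0}
read 1: {q2}
read 2: {q0, q2}
read 0: {q0, q2, q3}
read 0: {q0, q2, q3}
read 1: {q2}
read 2: {q0, q2}
read 1: {q2}
read 0: {q0, q2}
Final reachable set {q0, q2} has 2 states.

2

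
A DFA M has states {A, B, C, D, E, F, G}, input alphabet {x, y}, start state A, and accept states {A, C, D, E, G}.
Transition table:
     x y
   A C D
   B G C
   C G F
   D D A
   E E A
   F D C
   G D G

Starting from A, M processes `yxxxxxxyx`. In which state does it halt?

A --y--> D
D --x--> D
D --x--> D
D --x--> D
D --x--> D
D --x--> D
D --x--> D
D --y--> A
A --x--> C

C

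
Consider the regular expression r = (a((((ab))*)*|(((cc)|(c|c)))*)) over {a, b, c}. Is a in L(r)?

Split as a·ε: a matches a and ((((ab))*)*|(((cc)|(c|c)))*) matches ε.

yes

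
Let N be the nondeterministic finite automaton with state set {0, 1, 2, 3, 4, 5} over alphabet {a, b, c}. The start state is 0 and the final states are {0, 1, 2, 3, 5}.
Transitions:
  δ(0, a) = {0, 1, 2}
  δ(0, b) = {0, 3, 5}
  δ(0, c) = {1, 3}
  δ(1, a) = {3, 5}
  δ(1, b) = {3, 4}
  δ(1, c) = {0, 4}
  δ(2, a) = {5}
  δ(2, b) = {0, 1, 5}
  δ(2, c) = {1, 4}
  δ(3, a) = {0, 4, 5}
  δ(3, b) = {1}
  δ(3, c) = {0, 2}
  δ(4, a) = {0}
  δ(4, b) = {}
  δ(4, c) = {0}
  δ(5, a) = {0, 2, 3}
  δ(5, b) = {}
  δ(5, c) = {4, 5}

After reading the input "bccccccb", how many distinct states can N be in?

5

Start: {0}
read b: {0, 3, 5}
read c: {0, 1, 2, 3, 4, 5}
read c: {0, 1, 2, 3, 4, 5}
read c: {0, 1, 2, 3, 4, 5}
read c: {0, 1, 2, 3, 4, 5}
read c: {0, 1, 2, 3, 4, 5}
read c: {0, 1, 2, 3, 4, 5}
read b: {0, 1, 3, 4, 5}
Final reachable set {0, 1, 3, 4, 5} has 5 states.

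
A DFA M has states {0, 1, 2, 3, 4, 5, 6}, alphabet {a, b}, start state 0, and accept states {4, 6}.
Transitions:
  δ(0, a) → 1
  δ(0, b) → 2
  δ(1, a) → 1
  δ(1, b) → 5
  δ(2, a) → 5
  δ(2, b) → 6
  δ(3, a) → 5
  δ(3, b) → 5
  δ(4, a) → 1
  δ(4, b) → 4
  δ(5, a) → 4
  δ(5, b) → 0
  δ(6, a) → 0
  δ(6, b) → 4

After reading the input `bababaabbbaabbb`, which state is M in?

0 --b--> 2
2 --a--> 5
5 --b--> 0
0 --a--> 1
1 --b--> 5
5 --a--> 4
4 --a--> 1
1 --b--> 5
5 --b--> 0
0 --b--> 2
2 --a--> 5
5 --a--> 4
4 --b--> 4
4 --b--> 4
4 --b--> 4

4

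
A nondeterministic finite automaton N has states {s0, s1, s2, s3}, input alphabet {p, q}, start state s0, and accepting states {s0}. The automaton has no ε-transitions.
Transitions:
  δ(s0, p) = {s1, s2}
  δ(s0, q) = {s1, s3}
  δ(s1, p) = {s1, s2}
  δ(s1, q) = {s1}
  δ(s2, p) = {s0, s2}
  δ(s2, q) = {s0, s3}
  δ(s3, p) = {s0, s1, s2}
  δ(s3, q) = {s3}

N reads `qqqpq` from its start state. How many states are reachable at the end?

Start: {s0}
read q: {s1, s3}
read q: {s1, s3}
read q: {s1, s3}
read p: {s0, s1, s2}
read q: {s0, s1, s3}
Final reachable set {s0, s1, s3} has 3 states.

3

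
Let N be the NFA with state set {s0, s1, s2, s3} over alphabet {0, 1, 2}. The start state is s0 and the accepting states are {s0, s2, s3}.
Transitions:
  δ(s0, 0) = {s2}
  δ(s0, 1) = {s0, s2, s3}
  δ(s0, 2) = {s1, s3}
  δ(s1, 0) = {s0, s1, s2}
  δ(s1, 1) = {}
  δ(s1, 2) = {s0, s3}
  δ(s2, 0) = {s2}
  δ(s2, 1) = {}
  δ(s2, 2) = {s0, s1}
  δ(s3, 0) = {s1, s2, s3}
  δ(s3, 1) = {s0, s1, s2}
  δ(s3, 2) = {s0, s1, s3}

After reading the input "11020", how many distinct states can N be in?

4

Start: {s0}
read 1: {s0, s2, s3}
read 1: {s0, s1, s2, s3}
read 0: {s0, s1, s2, s3}
read 2: {s0, s1, s3}
read 0: {s0, s1, s2, s3}
Final reachable set {s0, s1, s2, s3} has 4 states.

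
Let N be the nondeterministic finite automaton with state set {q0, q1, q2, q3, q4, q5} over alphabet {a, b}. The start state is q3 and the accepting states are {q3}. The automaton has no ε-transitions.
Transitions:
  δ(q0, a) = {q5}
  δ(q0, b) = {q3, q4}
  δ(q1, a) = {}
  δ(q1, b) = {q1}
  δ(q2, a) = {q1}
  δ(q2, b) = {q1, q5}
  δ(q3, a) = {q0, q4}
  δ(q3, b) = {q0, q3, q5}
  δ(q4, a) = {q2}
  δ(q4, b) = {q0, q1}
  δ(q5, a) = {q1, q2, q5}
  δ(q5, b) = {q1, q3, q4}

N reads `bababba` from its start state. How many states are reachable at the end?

5

Start: {q3}
read b: {q0, q3, q5}
read a: {q0, q1, q2, q4, q5}
read b: {q0, q1, q3, q4, q5}
read a: {q0, q1, q2, q4, q5}
read b: {q0, q1, q3, q4, q5}
read b: {q0, q1, q3, q4, q5}
read a: {q0, q1, q2, q4, q5}
Final reachable set {q0, q1, q2, q4, q5} has 5 states.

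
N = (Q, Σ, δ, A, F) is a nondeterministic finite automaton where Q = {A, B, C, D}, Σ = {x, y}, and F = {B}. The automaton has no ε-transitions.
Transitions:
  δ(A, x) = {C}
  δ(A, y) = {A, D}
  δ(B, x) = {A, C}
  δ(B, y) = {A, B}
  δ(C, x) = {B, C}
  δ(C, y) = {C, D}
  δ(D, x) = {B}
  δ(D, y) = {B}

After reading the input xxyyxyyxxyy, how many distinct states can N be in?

4

Start: {A}
read x: {C}
read x: {B, C}
read y: {A, B, C, D}
read y: {A, B, C, D}
read x: {A, B, C}
read y: {A, B, C, D}
read y: {A, B, C, D}
read x: {A, B, C}
read x: {A, B, C}
read y: {A, B, C, D}
read y: {A, B, C, D}
Final reachable set {A, B, C, D} has 4 states.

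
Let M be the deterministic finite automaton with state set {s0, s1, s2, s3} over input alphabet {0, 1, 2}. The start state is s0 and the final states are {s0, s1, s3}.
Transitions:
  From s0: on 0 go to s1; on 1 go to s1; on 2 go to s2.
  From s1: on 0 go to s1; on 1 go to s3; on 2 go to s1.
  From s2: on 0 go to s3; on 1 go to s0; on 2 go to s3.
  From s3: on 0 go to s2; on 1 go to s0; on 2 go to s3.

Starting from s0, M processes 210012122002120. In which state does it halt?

s0 --2--> s2
s2 --1--> s0
s0 --0--> s1
s1 --0--> s1
s1 --1--> s3
s3 --2--> s3
s3 --1--> s0
s0 --2--> s2
s2 --2--> s3
s3 --0--> s2
s2 --0--> s3
s3 --2--> s3
s3 --1--> s0
s0 --2--> s2
s2 --0--> s3

s3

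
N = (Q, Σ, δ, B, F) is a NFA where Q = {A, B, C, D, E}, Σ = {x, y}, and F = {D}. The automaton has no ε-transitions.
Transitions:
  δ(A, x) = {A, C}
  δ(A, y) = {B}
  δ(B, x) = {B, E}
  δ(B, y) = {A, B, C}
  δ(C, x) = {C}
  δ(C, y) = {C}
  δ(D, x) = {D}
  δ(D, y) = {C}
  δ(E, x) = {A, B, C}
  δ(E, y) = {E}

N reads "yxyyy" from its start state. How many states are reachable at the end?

4

Start: {B}
read y: {A, B, C}
read x: {A, B, C, E}
read y: {A, B, C, E}
read y: {A, B, C, E}
read y: {A, B, C, E}
Final reachable set {A, B, C, E} has 4 states.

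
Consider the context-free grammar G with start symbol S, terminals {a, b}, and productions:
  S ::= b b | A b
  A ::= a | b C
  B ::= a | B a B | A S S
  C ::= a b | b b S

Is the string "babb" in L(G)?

yes

S ⇒ Ab ⇒ bCb ⇒ babb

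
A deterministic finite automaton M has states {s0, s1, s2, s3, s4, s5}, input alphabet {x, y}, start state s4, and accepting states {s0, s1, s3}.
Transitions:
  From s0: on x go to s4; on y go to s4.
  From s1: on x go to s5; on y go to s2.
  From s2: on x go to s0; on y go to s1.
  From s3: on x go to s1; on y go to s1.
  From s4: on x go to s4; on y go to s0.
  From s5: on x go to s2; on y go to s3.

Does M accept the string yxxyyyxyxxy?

accepted

s4 --y--> s0
s0 --x--> s4
s4 --x--> s4
s4 --y--> s0
s0 --y--> s4
s4 --y--> s0
s0 --x--> s4
s4 --y--> s0
s0 --x--> s4
s4 --x--> s4
s4 --y--> s0
End in state s0, which is an accepting state.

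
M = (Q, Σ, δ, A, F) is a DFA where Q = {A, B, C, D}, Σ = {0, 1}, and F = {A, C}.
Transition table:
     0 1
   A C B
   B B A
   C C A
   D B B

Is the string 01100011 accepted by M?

A --0--> C
C --1--> A
A --1--> B
B --0--> B
B --0--> B
B --0--> B
B --1--> A
A --1--> B
End in state B, which is not an accepting state.

rejected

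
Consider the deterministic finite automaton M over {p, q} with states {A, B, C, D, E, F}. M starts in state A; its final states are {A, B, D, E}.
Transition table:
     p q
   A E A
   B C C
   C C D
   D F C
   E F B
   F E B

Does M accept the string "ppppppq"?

accepted

A --p--> E
E --p--> F
F --p--> E
E --p--> F
F --p--> E
E --p--> F
F --q--> B
End in state B, which is an accepting state.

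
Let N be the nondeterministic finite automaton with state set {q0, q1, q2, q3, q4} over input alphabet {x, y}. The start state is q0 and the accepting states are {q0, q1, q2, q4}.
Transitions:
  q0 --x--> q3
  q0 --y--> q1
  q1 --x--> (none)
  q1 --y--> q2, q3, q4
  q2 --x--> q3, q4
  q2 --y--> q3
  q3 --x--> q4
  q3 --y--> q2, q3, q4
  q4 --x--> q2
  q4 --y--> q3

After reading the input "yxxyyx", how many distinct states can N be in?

0

Start: {q0}
read y: {q1}
read x: {}
The reachable set is empty and stays empty for the remaining 4 symbols.
Final reachable set {} has 0 states.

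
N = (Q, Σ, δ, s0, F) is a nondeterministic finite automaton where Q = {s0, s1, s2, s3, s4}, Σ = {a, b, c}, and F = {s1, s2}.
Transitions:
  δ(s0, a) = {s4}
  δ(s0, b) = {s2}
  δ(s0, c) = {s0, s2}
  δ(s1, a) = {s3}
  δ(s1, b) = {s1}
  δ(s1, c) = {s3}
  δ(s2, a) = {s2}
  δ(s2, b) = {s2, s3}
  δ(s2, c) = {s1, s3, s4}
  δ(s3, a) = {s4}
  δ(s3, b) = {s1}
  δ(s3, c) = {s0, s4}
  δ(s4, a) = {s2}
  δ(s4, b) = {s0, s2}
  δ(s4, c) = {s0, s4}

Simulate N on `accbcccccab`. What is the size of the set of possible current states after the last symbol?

Start: {s0}
read a: {s4}
read c: {s0, s4}
read c: {s0, s2, s4}
read b: {s0, s2, s3}
read c: {s0, s1, s2, s3, s4}
read c: {s0, s1, s2, s3, s4}
read c: {s0, s1, s2, s3, s4}
read c: {s0, s1, s2, s3, s4}
read c: {s0, s1, s2, s3, s4}
read a: {s2, s3, s4}
read b: {s0, s1, s2, s3}
Final reachable set {s0, s1, s2, s3} has 4 states.

4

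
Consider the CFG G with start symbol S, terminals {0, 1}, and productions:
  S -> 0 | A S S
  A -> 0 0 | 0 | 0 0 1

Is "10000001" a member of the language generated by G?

no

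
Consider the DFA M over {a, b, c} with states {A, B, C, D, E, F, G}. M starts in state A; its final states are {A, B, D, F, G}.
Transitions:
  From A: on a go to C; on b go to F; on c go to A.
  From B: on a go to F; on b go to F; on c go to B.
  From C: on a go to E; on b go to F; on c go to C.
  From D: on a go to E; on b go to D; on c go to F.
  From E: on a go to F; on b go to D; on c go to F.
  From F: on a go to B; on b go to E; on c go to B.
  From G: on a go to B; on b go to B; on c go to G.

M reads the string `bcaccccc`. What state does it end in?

B

A --b--> F
F --c--> B
B --a--> F
F --c--> B
B --c--> B
B --c--> B
B --c--> B
B --c--> B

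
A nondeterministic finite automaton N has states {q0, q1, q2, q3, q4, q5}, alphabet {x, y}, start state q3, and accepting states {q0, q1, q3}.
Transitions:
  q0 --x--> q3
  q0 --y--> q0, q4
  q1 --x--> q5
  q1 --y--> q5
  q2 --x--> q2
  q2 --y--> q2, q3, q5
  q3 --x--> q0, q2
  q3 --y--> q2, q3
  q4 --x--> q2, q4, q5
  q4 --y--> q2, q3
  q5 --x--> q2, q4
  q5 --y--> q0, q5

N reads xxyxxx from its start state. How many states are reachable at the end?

Start: {q3}
read x: {q0, q2}
read x: {q2, q3}
read y: {q2, q3, q5}
read x: {q0, q2, q4}
read x: {q2, q3, q4, q5}
read x: {q0, q2, q4, q5}
Final reachable set {q0, q2, q4, q5} has 4 states.

4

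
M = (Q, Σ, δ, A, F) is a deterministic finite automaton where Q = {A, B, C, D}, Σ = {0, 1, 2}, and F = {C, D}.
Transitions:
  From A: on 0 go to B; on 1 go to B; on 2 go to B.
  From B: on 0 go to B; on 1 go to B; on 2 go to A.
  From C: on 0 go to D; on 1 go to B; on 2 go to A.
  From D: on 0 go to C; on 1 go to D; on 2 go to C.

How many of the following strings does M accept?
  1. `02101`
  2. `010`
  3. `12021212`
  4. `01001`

`02101`: rejected
`010`: rejected
`12021212`: rejected
`01001`: rejected

0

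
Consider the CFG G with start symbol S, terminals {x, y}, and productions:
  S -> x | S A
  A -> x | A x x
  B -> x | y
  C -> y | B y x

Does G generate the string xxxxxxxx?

yes

S ⇒ SA ⇒ xA ⇒ xAxx ⇒ xAxxxx ⇒ xAxxxxxx ⇒ xxxxxxxx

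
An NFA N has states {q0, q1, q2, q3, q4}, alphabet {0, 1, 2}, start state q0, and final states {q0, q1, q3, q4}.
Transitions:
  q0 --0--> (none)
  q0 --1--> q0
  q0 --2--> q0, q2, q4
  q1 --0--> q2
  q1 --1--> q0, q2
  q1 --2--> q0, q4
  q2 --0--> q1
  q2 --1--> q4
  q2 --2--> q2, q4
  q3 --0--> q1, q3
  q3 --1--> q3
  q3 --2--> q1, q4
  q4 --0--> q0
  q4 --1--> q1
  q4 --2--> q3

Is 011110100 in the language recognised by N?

Start: {q0}
read 0: {}
The reachable set is empty and stays empty for the remaining 8 symbols.
Reachable ∩ accepting = {} — empty.

rejected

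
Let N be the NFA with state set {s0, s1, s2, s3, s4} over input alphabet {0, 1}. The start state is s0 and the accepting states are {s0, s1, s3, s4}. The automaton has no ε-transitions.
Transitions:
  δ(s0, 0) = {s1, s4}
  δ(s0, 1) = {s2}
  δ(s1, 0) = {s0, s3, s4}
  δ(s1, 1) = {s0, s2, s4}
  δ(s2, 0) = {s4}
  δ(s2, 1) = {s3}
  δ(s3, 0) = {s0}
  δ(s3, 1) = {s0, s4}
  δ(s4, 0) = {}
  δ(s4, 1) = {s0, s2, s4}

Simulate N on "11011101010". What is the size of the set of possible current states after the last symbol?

2

Start: {s0}
read 1: {s2}
read 1: {s3}
read 0: {s0}
read 1: {s2}
read 1: {s3}
read 1: {s0, s4}
read 0: {s1, s4}
read 1: {s0, s2, s4}
read 0: {s1, s4}
read 1: {s0, s2, s4}
read 0: {s1, s4}
Final reachable set {s1, s4} has 2 states.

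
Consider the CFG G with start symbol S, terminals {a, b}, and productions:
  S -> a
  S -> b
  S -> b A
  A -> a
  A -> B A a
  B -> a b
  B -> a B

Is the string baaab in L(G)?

no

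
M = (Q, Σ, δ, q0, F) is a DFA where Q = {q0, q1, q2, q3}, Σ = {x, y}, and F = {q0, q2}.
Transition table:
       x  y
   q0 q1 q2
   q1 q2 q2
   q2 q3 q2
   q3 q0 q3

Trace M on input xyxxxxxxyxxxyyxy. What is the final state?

q3

q0 --x--> q1
q1 --y--> q2
q2 --x--> q3
q3 --x--> q0
q0 --x--> q1
q1 --x--> q2
q2 --x--> q3
q3 --x--> q0
q0 --y--> q2
q2 --x--> q3
q3 --x--> q0
q0 --x--> q1
q1 --y--> q2
q2 --y--> q2
q2 --x--> q3
q3 --y--> q3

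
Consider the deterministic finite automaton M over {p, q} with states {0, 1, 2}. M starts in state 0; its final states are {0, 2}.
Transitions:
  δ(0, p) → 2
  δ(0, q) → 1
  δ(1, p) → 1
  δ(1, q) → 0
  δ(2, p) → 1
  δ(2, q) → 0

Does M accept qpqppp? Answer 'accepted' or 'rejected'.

0 --q--> 1
1 --p--> 1
1 --q--> 0
0 --p--> 2
2 --p--> 1
1 --p--> 1
End in state 1, which is not an accepting state.

rejected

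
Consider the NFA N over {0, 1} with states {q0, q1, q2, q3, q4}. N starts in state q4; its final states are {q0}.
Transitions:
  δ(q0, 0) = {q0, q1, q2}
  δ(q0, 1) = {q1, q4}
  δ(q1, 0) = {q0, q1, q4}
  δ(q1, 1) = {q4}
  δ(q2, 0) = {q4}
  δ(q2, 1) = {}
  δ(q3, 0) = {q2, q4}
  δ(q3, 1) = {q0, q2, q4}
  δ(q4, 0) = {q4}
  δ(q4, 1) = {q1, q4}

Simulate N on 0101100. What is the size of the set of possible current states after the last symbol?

4

Start: {q4}
read 0: {q4}
read 1: {q1, q4}
read 0: {q0, q1, q4}
read 1: {q1, q4}
read 1: {q1, q4}
read 0: {q0, q1, q4}
read 0: {q0, q1, q2, q4}
Final reachable set {q0, q1, q2, q4} has 4 states.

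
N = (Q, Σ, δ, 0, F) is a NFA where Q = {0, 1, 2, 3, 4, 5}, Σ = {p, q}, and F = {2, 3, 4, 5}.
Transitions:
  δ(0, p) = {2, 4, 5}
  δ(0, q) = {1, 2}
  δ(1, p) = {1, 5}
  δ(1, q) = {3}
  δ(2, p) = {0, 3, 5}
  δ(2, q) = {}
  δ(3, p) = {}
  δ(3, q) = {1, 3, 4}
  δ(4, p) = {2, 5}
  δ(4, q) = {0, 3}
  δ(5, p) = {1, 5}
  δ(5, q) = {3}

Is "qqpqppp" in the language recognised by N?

Start: {0}
read q: {1, 2}
read q: {3}
read p: {}
The reachable set is empty and stays empty for the remaining 4 symbols.
Reachable ∩ accepting = {} — empty.

rejected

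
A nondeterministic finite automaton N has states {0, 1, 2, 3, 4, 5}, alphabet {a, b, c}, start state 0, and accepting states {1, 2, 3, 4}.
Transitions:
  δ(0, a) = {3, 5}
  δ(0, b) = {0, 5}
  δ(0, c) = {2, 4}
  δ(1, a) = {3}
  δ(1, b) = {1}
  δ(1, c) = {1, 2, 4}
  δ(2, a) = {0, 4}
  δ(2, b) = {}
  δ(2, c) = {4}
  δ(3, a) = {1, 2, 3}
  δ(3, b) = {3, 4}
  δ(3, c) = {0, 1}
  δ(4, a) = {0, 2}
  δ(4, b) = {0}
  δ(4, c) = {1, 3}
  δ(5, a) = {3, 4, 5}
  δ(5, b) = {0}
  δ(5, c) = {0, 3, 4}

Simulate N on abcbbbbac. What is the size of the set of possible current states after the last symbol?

Start: {0}
read a: {3, 5}
read b: {0, 3, 4}
read c: {0, 1, 2, 3, 4}
read b: {0, 1, 3, 4, 5}
read b: {0, 1, 3, 4, 5}
read b: {0, 1, 3, 4, 5}
read b: {0, 1, 3, 4, 5}
read a: {0, 1, 2, 3, 4, 5}
read c: {0, 1, 2, 3, 4}
Final reachable set {0, 1, 2, 3, 4} has 5 states.

5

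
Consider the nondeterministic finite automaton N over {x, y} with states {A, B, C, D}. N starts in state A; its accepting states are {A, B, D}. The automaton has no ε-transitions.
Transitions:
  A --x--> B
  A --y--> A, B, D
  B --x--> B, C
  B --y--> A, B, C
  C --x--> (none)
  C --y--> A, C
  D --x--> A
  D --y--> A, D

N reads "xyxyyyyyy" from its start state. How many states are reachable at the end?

4

Start: {A}
read x: {B}
read y: {A, B, C}
read x: {B, C}
read y: {A, B, C}
read y: {A, B, C, D}
read y: {A, B, C, D}
read y: {A, B, C, D}
read y: {A, B, C, D}
read y: {A, B, C, D}
Final reachable set {A, B, C, D} has 4 states.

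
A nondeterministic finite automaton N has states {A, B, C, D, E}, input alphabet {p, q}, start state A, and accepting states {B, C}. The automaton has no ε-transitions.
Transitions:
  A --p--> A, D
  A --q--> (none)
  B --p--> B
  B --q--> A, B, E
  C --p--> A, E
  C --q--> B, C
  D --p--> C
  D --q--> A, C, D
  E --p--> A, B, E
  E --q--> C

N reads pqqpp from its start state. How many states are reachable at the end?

Start: {A}
read p: {A, D}
read q: {A, C, D}
read q: {A, B, C, D}
read p: {A, B, C, D, E}
read p: {A, B, C, D, E}
Final reachable set {A, B, C, D, E} has 5 states.

5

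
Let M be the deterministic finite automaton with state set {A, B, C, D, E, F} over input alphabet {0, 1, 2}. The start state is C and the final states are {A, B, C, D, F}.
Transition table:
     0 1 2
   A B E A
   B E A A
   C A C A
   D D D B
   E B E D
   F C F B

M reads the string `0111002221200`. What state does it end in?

C --0--> A
A --1--> E
E --1--> E
E --1--> E
E --0--> B
B --0--> E
E --2--> D
D --2--> B
B --2--> A
A --1--> E
E --2--> D
D --0--> D
D --0--> D

D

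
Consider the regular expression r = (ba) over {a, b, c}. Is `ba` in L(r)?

Split as b·a: b matches b and a matches a.

yes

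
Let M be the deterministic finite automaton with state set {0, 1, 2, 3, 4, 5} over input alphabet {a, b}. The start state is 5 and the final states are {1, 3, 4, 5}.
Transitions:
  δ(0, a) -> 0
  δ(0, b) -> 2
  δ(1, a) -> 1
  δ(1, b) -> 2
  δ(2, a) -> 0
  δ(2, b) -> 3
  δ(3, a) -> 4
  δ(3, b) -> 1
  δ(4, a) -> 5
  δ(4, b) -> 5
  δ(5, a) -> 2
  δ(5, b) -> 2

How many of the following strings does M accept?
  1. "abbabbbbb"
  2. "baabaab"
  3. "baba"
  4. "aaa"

"abbabbbbb": accepted
"baabaab": rejected
"baba": rejected
"aaa": rejected

1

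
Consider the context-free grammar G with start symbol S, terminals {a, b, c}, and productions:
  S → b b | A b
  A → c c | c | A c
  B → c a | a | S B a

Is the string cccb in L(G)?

yes

S ⇒ Ab ⇒ Acb ⇒ cccb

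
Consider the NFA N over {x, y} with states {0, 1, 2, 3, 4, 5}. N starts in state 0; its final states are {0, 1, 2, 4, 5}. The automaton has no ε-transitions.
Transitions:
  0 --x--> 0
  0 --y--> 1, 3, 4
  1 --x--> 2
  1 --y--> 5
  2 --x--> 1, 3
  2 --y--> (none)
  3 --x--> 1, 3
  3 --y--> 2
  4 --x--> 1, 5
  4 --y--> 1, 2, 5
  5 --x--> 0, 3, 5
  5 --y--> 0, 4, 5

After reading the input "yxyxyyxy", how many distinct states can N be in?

Start: {0}
read y: {1, 3, 4}
read x: {1, 2, 3, 5}
read y: {0, 2, 4, 5}
read x: {0, 1, 3, 5}
read y: {0, 1, 2, 3, 4, 5}
read y: {0, 1, 2, 3, 4, 5}
read x: {0, 1, 2, 3, 5}
read y: {0, 1, 2, 3, 4, 5}
Final reachable set {0, 1, 2, 3, 4, 5} has 6 states.

6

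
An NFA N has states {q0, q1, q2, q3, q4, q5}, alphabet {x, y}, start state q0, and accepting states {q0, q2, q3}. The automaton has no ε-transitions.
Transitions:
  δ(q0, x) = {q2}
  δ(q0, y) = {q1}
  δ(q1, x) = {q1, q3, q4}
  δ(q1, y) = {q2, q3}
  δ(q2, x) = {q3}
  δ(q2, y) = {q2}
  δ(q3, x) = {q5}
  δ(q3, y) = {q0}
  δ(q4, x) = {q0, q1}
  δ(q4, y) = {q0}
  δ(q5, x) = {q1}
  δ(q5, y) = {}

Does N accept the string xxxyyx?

rejected

Start: {q0}
read x: {q2}
read x: {q3}
read x: {q5}
read y: {}
The reachable set is empty and stays empty for the remaining 2 symbols.
Reachable ∩ accepting = {} — empty.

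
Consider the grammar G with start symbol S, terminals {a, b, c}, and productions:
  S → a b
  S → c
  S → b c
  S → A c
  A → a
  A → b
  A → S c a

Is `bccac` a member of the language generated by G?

yes

S ⇒ Ac ⇒ Scac ⇒ bccac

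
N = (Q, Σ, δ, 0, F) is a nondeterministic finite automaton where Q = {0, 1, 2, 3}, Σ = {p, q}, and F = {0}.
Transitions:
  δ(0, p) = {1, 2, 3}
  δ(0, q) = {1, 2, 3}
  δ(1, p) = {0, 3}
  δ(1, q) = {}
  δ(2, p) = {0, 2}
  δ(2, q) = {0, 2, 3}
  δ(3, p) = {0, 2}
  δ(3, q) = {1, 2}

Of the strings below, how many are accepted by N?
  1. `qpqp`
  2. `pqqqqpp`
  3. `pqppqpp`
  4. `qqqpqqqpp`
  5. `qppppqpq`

5

`qpqp`: accepted
`pqqqqpp`: accepted
`pqppqpp`: accepted
`qqqpqqqpp`: accepted
`qppppqpq`: accepted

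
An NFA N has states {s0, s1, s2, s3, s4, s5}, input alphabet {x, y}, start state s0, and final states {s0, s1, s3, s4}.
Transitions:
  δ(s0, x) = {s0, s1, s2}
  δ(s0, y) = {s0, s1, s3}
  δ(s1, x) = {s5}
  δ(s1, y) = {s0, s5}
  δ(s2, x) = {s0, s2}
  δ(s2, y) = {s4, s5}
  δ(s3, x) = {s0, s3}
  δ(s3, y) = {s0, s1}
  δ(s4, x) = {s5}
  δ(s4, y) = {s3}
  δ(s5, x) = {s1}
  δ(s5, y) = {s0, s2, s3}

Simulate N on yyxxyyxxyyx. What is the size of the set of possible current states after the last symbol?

Start: {s0}
read y: {s0, s1, s3}
read y: {s0, s1, s3, s5}
read x: {s0, s1, s2, s3, s5}
read x: {s0, s1, s2, s3, s5}
read y: {s0, s1, s2, s3, s4, s5}
read y: {s0, s1, s2, s3, s4, s5}
read x: {s0, s1, s2, s3, s5}
read x: {s0, s1, s2, s3, s5}
read y: {s0, s1, s2, s3, s4, s5}
read y: {s0, s1, s2, s3, s4, s5}
read x: {s0, s1, s2, s3, s5}
Final reachable set {s0, s1, s2, s3, s5} has 5 states.

5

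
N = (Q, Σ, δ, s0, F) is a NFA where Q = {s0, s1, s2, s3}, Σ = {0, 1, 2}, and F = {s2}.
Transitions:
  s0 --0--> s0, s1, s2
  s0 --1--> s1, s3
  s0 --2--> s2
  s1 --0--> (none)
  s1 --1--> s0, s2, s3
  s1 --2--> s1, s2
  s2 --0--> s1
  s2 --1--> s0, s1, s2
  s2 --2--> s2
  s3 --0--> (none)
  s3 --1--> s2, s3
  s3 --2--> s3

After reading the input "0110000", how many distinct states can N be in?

3

Start: {s0}
read 0: {s0, s1, s2}
read 1: {s0, s1, s2, s3}
read 1: {s0, s1, s2, s3}
read 0: {s0, s1, s2}
read 0: {s0, s1, s2}
read 0: {s0, s1, s2}
read 0: {s0, s1, s2}
Final reachable set {s0, s1, s2} has 3 states.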